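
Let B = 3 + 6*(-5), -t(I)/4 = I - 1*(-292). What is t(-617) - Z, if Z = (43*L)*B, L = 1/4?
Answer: 6361/4 ≈ 1590.3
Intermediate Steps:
L = ¼ ≈ 0.25000
t(I) = -1168 - 4*I (t(I) = -4*(I - 1*(-292)) = -4*(I + 292) = -4*(292 + I) = -1168 - 4*I)
B = -27 (B = 3 - 30 = -27)
Z = -1161/4 (Z = (43*(¼))*(-27) = (43/4)*(-27) = -1161/4 ≈ -290.25)
t(-617) - Z = (-1168 - 4*(-617)) - 1*(-1161/4) = (-1168 + 2468) + 1161/4 = 1300 + 1161/4 = 6361/4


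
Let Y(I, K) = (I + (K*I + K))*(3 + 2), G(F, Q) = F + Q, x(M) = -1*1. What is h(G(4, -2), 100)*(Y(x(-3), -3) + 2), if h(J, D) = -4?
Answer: 12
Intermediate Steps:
x(M) = -1
Y(I, K) = 5*I + 5*K + 5*I*K (Y(I, K) = (I + (I*K + K))*5 = (I + (K + I*K))*5 = (I + K + I*K)*5 = 5*I + 5*K + 5*I*K)
h(G(4, -2), 100)*(Y(x(-3), -3) + 2) = -4*((5*(-1) + 5*(-3) + 5*(-1)*(-3)) + 2) = -4*((-5 - 15 + 15) + 2) = -4*(-5 + 2) = -4*(-3) = 12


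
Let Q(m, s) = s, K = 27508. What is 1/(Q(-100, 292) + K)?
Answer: 1/27800 ≈ 3.5971e-5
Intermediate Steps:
1/(Q(-100, 292) + K) = 1/(292 + 27508) = 1/27800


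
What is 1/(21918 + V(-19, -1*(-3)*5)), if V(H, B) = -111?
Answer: 1/21807 ≈ 4.5857e-5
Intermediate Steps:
1/(21918 + V(-19, -1*(-3)*5)) = 1/(21918 - 111) = 1/21807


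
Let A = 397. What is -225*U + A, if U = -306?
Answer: 69247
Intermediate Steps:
-225*U + A = -225*(-306) + 397 = 68850 + 397 = 69247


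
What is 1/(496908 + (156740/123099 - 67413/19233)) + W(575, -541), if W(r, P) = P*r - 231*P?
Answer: -8109004440425330567/43572434985347 ≈ -1.8610e+5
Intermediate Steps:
W(r, P) = -231*P + P*r
1/(496908 + (156740/123099 - 67413/19233)) + W(575, -541) = 1/(496908 + (156740/123099 - 67413/19233)) - 541*(-231 + 575) = 1/(496908 + (156740*(1/123099) - 67413*1/19233)) - 541*344 = 1/(496908 + (156740/123099 - 22471/6411)) - 186104 = 1/(496908 - 195699721/87687521) - 186104 = 1/(43572434985347/87687521) - 186104 = 87687521/43572434985347 - 186104 = -8109004440425330567/43572434985347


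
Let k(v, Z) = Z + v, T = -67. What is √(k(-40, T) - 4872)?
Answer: I*√4979 ≈ 70.562*I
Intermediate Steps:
√(k(-40, T) - 4872) = √((-67 - 40) - 4872) = √(-107 - 4872) = √(-4979) = I*√4979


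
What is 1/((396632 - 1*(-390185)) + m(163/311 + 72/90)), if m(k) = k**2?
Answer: 2418025/1902547415906 ≈ 1.2709e-6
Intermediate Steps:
1/((396632 - 1*(-390185)) + m(163/311 + 72/90)) = 1/((396632 - 1*(-390185)) + (163/311 + 72/90)**2) = 1/((396632 + 390185) + (163*(1/311) + 72*(1/90))**2) = 1/(786817 + (163/311 + 4/5)**2) = 1/(786817 + (2059/1555)**2) = 1/(786817 + 4239481/2418025) = 1/(1902547415906/2418025) = 2418025/1902547415906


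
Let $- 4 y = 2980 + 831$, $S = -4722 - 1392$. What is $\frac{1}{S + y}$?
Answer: $- \frac{4}{28267} \approx -0.00014151$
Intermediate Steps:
$S = -6114$
$y = - \frac{3811}{4}$ ($y = - \frac{2980 + 831}{4} = \left(- \frac{1}{4}\right) 3811 = - \frac{3811}{4} \approx -952.75$)
$\frac{1}{S + y} = \frac{1}{-6114 - \frac{3811}{4}} = \frac{1}{- \frac{28267}{4}} = - \frac{4}{28267}$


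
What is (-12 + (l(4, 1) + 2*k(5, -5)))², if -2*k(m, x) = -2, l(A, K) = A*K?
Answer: 36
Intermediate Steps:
k(m, x) = 1 (k(m, x) = -½*(-2) = 1)
(-12 + (l(4, 1) + 2*k(5, -5)))² = (-12 + (4*1 + 2*1))² = (-12 + (4 + 2))² = (-12 + 6)² = (-6)² = 36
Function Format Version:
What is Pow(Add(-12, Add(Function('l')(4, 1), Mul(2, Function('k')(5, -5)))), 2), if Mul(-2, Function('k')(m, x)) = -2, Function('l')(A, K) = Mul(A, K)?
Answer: 36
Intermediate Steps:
Function('k')(m, x) = 1 (Function('k')(m, x) = Mul(Rational(-1, 2), -2) = 1)
Pow(Add(-12, Add(Function('l')(4, 1), Mul(2, Function('k')(5, -5)))), 2) = Pow(Add(-12, Add(Mul(4, 1), Mul(2, 1))), 2) = Pow(Add(-12, Add(4, 2)), 2) = Pow(Add(-12, 6), 2) = Pow(-6, 2) = 36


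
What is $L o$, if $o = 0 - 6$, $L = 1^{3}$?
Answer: $-6$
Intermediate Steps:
$L = 1$
$o = -6$ ($o = 0 - 6 = -6$)
$L o = 1 \left(-6\right) = -6$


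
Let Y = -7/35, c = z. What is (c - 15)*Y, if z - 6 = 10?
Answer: -⅕ ≈ -0.20000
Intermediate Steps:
z = 16 (z = 6 + 10 = 16)
c = 16
Y = -⅕ (Y = -7*1/35 = -⅕ ≈ -0.20000)
(c - 15)*Y = (16 - 15)*(-⅕) = 1*(-⅕) = -⅕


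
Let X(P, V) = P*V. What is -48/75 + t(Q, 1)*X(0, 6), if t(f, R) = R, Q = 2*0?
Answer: -16/25 ≈ -0.64000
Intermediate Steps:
Q = 0
-48/75 + t(Q, 1)*X(0, 6) = -48/75 + 1*(0*6) = -48*1/75 + 1*0 = -16/25 + 0 = -16/25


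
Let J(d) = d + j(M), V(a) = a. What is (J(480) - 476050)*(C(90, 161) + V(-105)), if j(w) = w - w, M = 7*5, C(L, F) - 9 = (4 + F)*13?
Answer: -974442930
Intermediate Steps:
C(L, F) = 61 + 13*F (C(L, F) = 9 + (4 + F)*13 = 9 + (52 + 13*F) = 61 + 13*F)
M = 35
j(w) = 0
J(d) = d (J(d) = d + 0 = d)
(J(480) - 476050)*(C(90, 161) + V(-105)) = (480 - 476050)*((61 + 13*161) - 105) = -475570*((61 + 2093) - 105) = -475570*(2154 - 105) = -475570*2049 = -974442930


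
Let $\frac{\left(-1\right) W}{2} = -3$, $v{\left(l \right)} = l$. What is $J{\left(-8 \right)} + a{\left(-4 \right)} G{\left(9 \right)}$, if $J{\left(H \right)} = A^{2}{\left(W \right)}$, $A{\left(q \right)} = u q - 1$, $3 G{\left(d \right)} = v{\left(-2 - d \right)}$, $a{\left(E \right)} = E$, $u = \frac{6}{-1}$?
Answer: $\frac{4151}{3} \approx 1383.7$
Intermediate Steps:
$u = -6$ ($u = 6 \left(-1\right) = -6$)
$W = 6$ ($W = \left(-2\right) \left(-3\right) = 6$)
$G{\left(d \right)} = - \frac{2}{3} - \frac{d}{3}$ ($G{\left(d \right)} = \frac{-2 - d}{3} = - \frac{2}{3} - \frac{d}{3}$)
$A{\left(q \right)} = -1 - 6 q$ ($A{\left(q \right)} = - 6 q - 1 = -1 - 6 q$)
$J{\left(H \right)} = 1369$ ($J{\left(H \right)} = \left(-1 - 36\right)^{2} = \left(-37\right)^{2} = 1369$)
$J{\left(-8 \right)} + a{\left(-4 \right)} G{\left(9 \right)} = 1369 - 4 \left(- \frac{2}{3} - 3\right) = 1369 - - \frac{44}{3} = 1369 + \frac{44}{3} = \frac{4151}{3}$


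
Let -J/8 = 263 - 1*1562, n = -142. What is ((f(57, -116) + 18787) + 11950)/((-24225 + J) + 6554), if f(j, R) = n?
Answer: -1055/251 ≈ -4.2032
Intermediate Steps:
J = 10392 (J = -8*(263 - 1*1562) = -8*(263 - 1562) = -8*(-1299) = 10392)
f(j, R) = -142
((f(57, -116) + 18787) + 11950)/((-24225 + J) + 6554) = ((-142 + 18787) + 11950)/((-24225 + 10392) + 6554) = (18645 + 11950)/(-13833 + 6554) = 30595/(-7279) = 30595*(-1/7279) = -1055/251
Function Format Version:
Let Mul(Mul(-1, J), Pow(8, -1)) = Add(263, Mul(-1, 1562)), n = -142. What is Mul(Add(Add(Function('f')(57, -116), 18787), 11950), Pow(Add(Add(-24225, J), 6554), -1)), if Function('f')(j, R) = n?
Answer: Rational(-1055, 251) ≈ -4.2032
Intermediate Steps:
J = 10392 (J = Mul(-8, Add(263, Mul(-1, 1562))) = Mul(-8, Add(263, -1562)) = Mul(-8, -1299) = 10392)
Function('f')(j, R) = -142
Mul(Add(Add(Function('f')(57, -116), 18787), 11950), Pow(Add(Add(-24225, J), 6554), -1)) = Mul(Add(Add(-142, 18787), 11950), Pow(Add(Add(-24225, 10392), 6554), -1)) = Mul(Add(18645, 11950), Pow(Add(-13833, 6554), -1)) = Mul(30595, Pow(-7279, -1)) = Mul(30595, Rational(-1, 7279)) = Rational(-1055, 251)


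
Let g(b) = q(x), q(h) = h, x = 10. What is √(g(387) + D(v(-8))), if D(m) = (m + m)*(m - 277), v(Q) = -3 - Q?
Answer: I*√2710 ≈ 52.058*I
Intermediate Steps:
g(b) = 10
D(m) = 2*m*(-277 + m) (D(m) = (2*m)*(-277 + m) = 2*m*(-277 + m))
√(g(387) + D(v(-8))) = √(10 + 2*(-3 - 1*(-8))*(-277 + (-3 - 1*(-8)))) = √(10 + 2*(-3 + 8)*(-277 + (-3 + 8))) = √(10 + 2*5*(-277 + 5)) = √(10 + 2*5*(-272)) = √(10 - 2720) = √(-2710) = I*√2710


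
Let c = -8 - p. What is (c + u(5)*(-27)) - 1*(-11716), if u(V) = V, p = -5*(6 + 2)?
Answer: 11613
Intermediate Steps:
p = -40 (p = -5*8 = -40)
c = 32 (c = -8 - 1*(-40) = -8 + 40 = 32)
(c + u(5)*(-27)) - 1*(-11716) = (32 + 5*(-27)) - 1*(-11716) = (32 - 135) + 11716 = -103 + 11716 = 11613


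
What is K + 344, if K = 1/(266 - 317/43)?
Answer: 3825667/11121 ≈ 344.00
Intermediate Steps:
K = 43/11121 (K = 1/(266 - 317*1/43) = 1/(266 - 317/43) = 1/(11121/43) = 43/11121 ≈ 0.0038666)
K + 344 = 43/11121 + 344 = 3825667/11121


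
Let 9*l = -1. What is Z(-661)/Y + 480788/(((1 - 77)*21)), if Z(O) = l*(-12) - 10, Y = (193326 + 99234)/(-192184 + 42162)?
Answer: -1237359223/4168980 ≈ -296.80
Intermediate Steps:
l = -1/9 (l = (1/9)*(-1) = -1/9 ≈ -0.11111)
Y = -146280/75011 (Y = 292560/(-150022) = 292560*(-1/150022) = -146280/75011 ≈ -1.9501)
Z(O) = -26/3 (Z(O) = -1/9*(-12) - 10 = 4/3 - 10 = -26/3)
Z(-661)/Y + 480788/(((1 - 77)*21)) = -26/(3*(-146280/75011)) + 480788/(((1 - 77)*21)) = -26/3*(-75011/146280) + 480788/((-76*21)) = 975143/219420 + 480788/(-1596) = 975143/219420 + 480788*(-1/1596) = 975143/219420 - 17171/57 = -1237359223/4168980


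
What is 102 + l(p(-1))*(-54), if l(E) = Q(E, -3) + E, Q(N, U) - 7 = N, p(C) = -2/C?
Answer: -492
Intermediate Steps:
Q(N, U) = 7 + N
l(E) = 7 + 2*E (l(E) = (7 + E) + E = 7 + 2*E)
102 + l(p(-1))*(-54) = 102 + (7 + 2*(-2/(-1)))*(-54) = 102 + (7 + 2*(-2*(-1)))*(-54) = 102 + (7 + 2*2)*(-54) = 102 + (7 + 4)*(-54) = 102 + 11*(-54) = 102 - 594 = -492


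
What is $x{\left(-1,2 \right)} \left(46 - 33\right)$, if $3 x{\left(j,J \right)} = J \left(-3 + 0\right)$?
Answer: $-26$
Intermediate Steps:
$x{\left(j,J \right)} = - J$ ($x{\left(j,J \right)} = \frac{J \left(-3 + 0\right)}{3} = \frac{J \left(-3\right)}{3} = \frac{\left(-3\right) J}{3} = - J$)
$x{\left(-1,2 \right)} \left(46 - 33\right) = \left(-1\right) 2 \left(46 - 33\right) = \left(-2\right) 13 = -26$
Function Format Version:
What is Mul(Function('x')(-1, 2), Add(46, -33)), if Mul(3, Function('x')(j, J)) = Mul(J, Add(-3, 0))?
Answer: -26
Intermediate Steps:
Function('x')(j, J) = Mul(-1, J) (Function('x')(j, J) = Mul(Rational(1, 3), Mul(J, Add(-3, 0))) = Mul(Rational(1, 3), Mul(J, -3)) = Mul(Rational(1, 3), Mul(-3, J)) = Mul(-1, J))
Mul(Function('x')(-1, 2), Add(46, -33)) = Mul(Mul(-1, 2), Add(46, -33)) = Mul(-2, 13) = -26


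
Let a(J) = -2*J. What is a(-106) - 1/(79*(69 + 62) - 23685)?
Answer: 2827233/13336 ≈ 212.00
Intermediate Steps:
a(-106) - 1/(79*(69 + 62) - 23685) = -2*(-106) - 1/(79*(69 + 62) - 23685) = 212 - 1/(79*131 - 23685) = 212 - 1/(10349 - 23685) = 212 - 1/(-13336) = 212 - 1*(-1/13336) = 212 + 1/13336 = 2827233/13336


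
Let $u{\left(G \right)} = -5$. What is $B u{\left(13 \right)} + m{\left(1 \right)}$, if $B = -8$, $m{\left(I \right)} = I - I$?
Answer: $40$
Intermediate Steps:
$m{\left(I \right)} = 0$
$B u{\left(13 \right)} + m{\left(1 \right)} = \left(-8\right) \left(-5\right) + 0 = 40 + 0 = 40$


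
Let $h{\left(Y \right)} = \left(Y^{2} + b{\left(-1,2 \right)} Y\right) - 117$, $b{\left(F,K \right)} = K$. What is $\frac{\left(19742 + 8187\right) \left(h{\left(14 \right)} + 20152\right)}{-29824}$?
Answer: $- \frac{565813611}{29824} \approx -18972.0$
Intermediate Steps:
$h{\left(Y \right)} = -117 + Y^{2} + 2 Y$ ($h{\left(Y \right)} = \left(Y^{2} + 2 Y\right) - 117 = -117 + Y^{2} + 2 Y$)
$\frac{\left(19742 + 8187\right) \left(h{\left(14 \right)} + 20152\right)}{-29824} = \frac{\left(19742 + 8187\right) \left(\left(-117 + 14^{2} + 2 \cdot 14\right) + 20152\right)}{-29824} = 27929 \left(\left(-117 + 196 + 28\right) + 20152\right) \left(- \frac{1}{29824}\right) = 27929 \left(107 + 20152\right) \left(- \frac{1}{29824}\right) = 27929 \cdot 20259 \left(- \frac{1}{29824}\right) = 565813611 \left(- \frac{1}{29824}\right) = - \frac{565813611}{29824}$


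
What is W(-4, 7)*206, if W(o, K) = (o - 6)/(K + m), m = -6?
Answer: -2060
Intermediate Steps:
W(o, K) = (-6 + o)/(-6 + K) (W(o, K) = (o - 6)/(K - 6) = (-6 + o)/(-6 + K))
W(-4, 7)*206 = ((-6 - 4)/(-6 + 7))*206 = (-10/1)*206 = (1*(-10))*206 = -10*206 = -2060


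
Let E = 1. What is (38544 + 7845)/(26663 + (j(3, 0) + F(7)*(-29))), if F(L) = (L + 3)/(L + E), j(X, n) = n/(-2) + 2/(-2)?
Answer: 61852/35501 ≈ 1.7423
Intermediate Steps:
j(X, n) = -1 - n/2 (j(X, n) = n*(-½) + 2*(-½) = -n/2 - 1 = -1 - n/2)
F(L) = (3 + L)/(1 + L) (F(L) = (L + 3)/(L + 1) = (3 + L)/(1 + L))
(38544 + 7845)/(26663 + (j(3, 0) + F(7)*(-29))) = (38544 + 7845)/(26663 + ((-1 - ½*0) + ((3 + 7)/(1 + 7))*(-29))) = 46389/(26663 + ((-1 + 0) + (10/8)*(-29))) = 46389/(26663 + (-1 + ((⅛)*10)*(-29))) = 46389/(26663 + (-1 + (5/4)*(-29))) = 46389/(26663 + (-1 - 145/4)) = 46389/(26663 - 149/4) = 46389/(106503/4) = 46389*(4/106503) = 61852/35501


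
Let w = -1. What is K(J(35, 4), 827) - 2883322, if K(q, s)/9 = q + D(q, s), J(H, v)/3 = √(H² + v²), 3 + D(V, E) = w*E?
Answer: -2890792 + 27*√1241 ≈ -2.8898e+6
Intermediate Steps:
D(V, E) = -3 - E
J(H, v) = 3*√(H² + v²)
K(q, s) = -27 - 9*s + 9*q (K(q, s) = 9*(q + (-3 - s)) = 9*(-3 + q - s) = -27 - 9*s + 9*q)
K(J(35, 4), 827) - 2883322 = (-27 - 9*827 + 9*(3*√(35² + 4²))) - 2883322 = (-27 - 7443 + 9*(3*√(1225 + 16))) - 2883322 = (-27 - 7443 + 9*(3*√1241)) - 2883322 = (-27 - 7443 + 27*√1241) - 2883322 = (-7470 + 27*√1241) - 2883322 = -2890792 + 27*√1241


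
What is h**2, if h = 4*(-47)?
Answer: 35344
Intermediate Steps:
h = -188
h**2 = (-188)**2 = 35344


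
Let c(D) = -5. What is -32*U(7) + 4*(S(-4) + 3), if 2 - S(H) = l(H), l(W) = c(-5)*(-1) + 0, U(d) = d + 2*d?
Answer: -672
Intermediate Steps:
U(d) = 3*d
l(W) = 5 (l(W) = -5*(-1) + 0 = 5 + 0 = 5)
S(H) = -3 (S(H) = 2 - 1*5 = 2 - 5 = -3)
-32*U(7) + 4*(S(-4) + 3) = -96*7 + 4*(-3 + 3) = -32*21 + 4*0 = -672 + 0 = -672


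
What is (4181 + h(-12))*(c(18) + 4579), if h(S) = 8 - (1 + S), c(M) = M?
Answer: 19307400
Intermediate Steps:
h(S) = 7 - S (h(S) = 8 + (-1 - S) = 7 - S)
(4181 + h(-12))*(c(18) + 4579) = (4181 + (7 - 1*(-12)))*(18 + 4579) = (4181 + (7 + 12))*4597 = (4181 + 19)*4597 = 4200*4597 = 19307400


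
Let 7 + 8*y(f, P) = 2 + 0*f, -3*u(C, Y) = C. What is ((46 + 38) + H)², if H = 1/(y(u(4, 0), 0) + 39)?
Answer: 665433616/94249 ≈ 7060.4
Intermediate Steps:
u(C, Y) = -C/3
y(f, P) = -5/8 (y(f, P) = -7/8 + (2 + 0*f)/8 = -7/8 + (2 + 0)/8 = -7/8 + (⅛)*2 = -7/8 + ¼ = -5/8)
H = 8/307 (H = 1/(-5/8 + 39) = 1/(307/8) = 8/307 ≈ 0.026059)
((46 + 38) + H)² = ((46 + 38) + 8/307)² = (84 + 8/307)² = (25796/307)² = 665433616/94249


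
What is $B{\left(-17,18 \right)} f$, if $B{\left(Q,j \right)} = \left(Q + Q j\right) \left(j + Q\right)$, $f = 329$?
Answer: $-106267$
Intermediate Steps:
$B{\left(Q,j \right)} = \left(Q + j\right) \left(Q + Q j\right)$ ($B{\left(Q,j \right)} = \left(Q + Q j\right) \left(Q + j\right) = \left(Q + j\right) \left(Q + Q j\right)$)
$B{\left(-17,18 \right)} f = - 17 \left(-17 + 18 + 18^{2} - 306\right) 329 = - 17 \left(-17 + 18 + 324 - 306\right) 329 = \left(-17\right) 19 \cdot 329 = \left(-323\right) 329 = -106267$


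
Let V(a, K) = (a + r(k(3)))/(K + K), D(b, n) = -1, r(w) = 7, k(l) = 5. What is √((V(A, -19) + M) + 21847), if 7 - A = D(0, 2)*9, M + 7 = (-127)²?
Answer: 3*√6091818/38 ≈ 194.85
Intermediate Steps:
M = 16122 (M = -7 + (-127)² = -7 + 16129 = 16122)
A = 16 (A = 7 - (-1)*9 = 7 - 1*(-9) = 7 + 9 = 16)
V(a, K) = (7 + a)/(2*K) (V(a, K) = (a + 7)/(K + K) = (7 + a)/((2*K)) = (7 + a)*(1/(2*K)) = (7 + a)/(2*K))
√((V(A, -19) + M) + 21847) = √(((½)*(7 + 16)/(-19) + 16122) + 21847) = √(((½)*(-1/19)*23 + 16122) + 21847) = √((-23/38 + 16122) + 21847) = √(612613/38 + 21847) = √(1442799/38) = 3*√6091818/38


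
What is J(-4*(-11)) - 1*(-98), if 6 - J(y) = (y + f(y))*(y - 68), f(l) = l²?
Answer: 47624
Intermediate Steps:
J(y) = 6 - (-68 + y)*(y + y²) (J(y) = 6 - (y + y²)*(y - 68) = 6 - (y + y²)*(-68 + y) = 6 - (-68 + y)*(y + y²))
J(-4*(-11)) - 1*(-98) = (6 - (-4*(-11))³ + 67*(-4*(-11))² + 68*(-4*(-11))) - 1*(-98) = (6 - 1*44³ + 67*44² + 68*44) + 98 = (6 - 1*85184 + 67*1936 + 2992) + 98 = (6 - 85184 + 129712 + 2992) + 98 = 47526 + 98 = 47624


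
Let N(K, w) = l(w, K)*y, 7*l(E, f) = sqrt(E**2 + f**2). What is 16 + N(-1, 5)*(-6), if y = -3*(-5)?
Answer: 16 - 90*sqrt(26)/7 ≈ -49.559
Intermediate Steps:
y = 15
l(E, f) = sqrt(E**2 + f**2)/7
N(K, w) = 15*sqrt(K**2 + w**2)/7 (N(K, w) = (sqrt(w**2 + K**2)/7)*15 = (sqrt(K**2 + w**2)/7)*15 = 15*sqrt(K**2 + w**2)/7)
16 + N(-1, 5)*(-6) = 16 + (15*sqrt((-1)**2 + 5**2)/7)*(-6) = 16 + (15*sqrt(1 + 25)/7)*(-6) = 16 + (15*sqrt(26)/7)*(-6) = 16 - 90*sqrt(26)/7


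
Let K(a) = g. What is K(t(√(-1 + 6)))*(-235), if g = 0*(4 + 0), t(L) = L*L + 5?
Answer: 0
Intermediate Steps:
t(L) = 5 + L² (t(L) = L² + 5 = 5 + L²)
g = 0 (g = 0*4 = 0)
K(a) = 0
K(t(√(-1 + 6)))*(-235) = 0*(-235) = 0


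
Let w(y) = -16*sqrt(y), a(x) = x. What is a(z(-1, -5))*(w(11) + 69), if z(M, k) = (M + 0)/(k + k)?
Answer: 69/10 - 8*sqrt(11)/5 ≈ 1.5934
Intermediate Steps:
z(M, k) = M/(2*k) (z(M, k) = M/((2*k)) = M*(1/(2*k)) = M/(2*k))
a(z(-1, -5))*(w(11) + 69) = ((1/2)*(-1)/(-5))*(-16*sqrt(11) + 69) = ((1/2)*(-1)*(-1/5))*(69 - 16*sqrt(11)) = (69 - 16*sqrt(11))/10 = 69/10 - 8*sqrt(11)/5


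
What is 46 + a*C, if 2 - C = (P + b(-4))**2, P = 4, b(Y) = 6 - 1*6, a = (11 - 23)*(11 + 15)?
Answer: 4414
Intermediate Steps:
a = -312 (a = -12*26 = -312)
b(Y) = 0 (b(Y) = 6 - 6 = 0)
C = -14 (C = 2 - (4 + 0)**2 = 2 - 1*4**2 = 2 - 1*16 = 2 - 16 = -14)
46 + a*C = 46 - 312*(-14) = 46 + 4368 = 4414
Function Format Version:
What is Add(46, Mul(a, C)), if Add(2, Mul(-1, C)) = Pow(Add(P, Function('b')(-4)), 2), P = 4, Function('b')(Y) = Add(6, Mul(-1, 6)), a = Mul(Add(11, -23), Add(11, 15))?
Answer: 4414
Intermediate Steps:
a = -312 (a = Mul(-12, 26) = -312)
Function('b')(Y) = 0 (Function('b')(Y) = Add(6, -6) = 0)
C = -14 (C = Add(2, Mul(-1, Pow(Add(4, 0), 2))) = Add(2, Mul(-1, Pow(4, 2))) = Add(2, Mul(-1, 16)) = Add(2, -16) = -14)
Add(46, Mul(a, C)) = Add(46, Mul(-312, -14)) = Add(46, 4368) = 4414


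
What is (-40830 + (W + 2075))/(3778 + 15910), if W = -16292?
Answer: -55047/19688 ≈ -2.7960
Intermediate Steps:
(-40830 + (W + 2075))/(3778 + 15910) = (-40830 + (-16292 + 2075))/(3778 + 15910) = (-40830 - 14217)/19688 = -55047*1/19688 = -55047/19688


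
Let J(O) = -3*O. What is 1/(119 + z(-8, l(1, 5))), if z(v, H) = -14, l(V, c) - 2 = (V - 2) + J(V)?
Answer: 1/105 ≈ 0.0095238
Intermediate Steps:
l(V, c) = -2*V (l(V, c) = 2 + ((V - 2) - 3*V) = 2 + ((-2 + V) - 3*V) = 2 + (-2 - 2*V) = -2*V)
1/(119 + z(-8, l(1, 5))) = 1/(119 - 14) = 1/105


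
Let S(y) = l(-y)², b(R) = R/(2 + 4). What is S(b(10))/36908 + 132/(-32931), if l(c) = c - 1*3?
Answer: -1038673/303854337 ≈ -0.0034183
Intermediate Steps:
l(c) = -3 + c (l(c) = c - 3 = -3 + c)
b(R) = R/6
S(y) = (-3 - y)²
S(b(10))/36908 + 132/(-32931) = (3 + (⅙)*10)²/36908 + 132/(-32931) = (3 + 5/3)²*(1/36908) + 132*(-1/32931) = (14/3)²*(1/36908) - 44/10977 = (196/9)*(1/36908) - 44/10977 = 49/83043 - 44/10977 = -1038673/303854337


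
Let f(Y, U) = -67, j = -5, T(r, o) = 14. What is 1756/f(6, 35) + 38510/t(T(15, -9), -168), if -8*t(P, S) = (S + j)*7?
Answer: 18514844/81137 ≈ 228.19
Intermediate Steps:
t(P, S) = 35/8 - 7*S/8 (t(P, S) = -(S - 5)*7/8 = -(-5 + S)*7/8 = -(-35 + 7*S)/8 = 35/8 - 7*S/8)
1756/f(6, 35) + 38510/t(T(15, -9), -168) = 1756/(-67) + 38510/(35/8 - 7/8*(-168)) = 1756*(-1/67) + 38510/(35/8 + 147) = -1756/67 + 38510/(1211/8) = -1756/67 + 38510*(8/1211) = -1756/67 + 308080/1211 = 18514844/81137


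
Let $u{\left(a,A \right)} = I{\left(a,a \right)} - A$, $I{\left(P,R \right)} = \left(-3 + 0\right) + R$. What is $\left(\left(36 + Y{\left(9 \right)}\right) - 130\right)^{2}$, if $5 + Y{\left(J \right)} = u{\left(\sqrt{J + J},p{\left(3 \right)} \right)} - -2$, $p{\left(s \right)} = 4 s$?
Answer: $12562 - 672 \sqrt{2} \approx 11612.0$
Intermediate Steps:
$I{\left(P,R \right)} = -3 + R$
$u{\left(a,A \right)} = -3 + a - A$ ($u{\left(a,A \right)} = \left(-3 + a\right) - A = -3 + a - A$)
$Y{\left(J \right)} = -18 + \sqrt{2} \sqrt{J}$ ($Y{\left(J \right)} = -5 - \left(13 - \sqrt{J + J}\right) = -5 + \left(\left(-3 + \sqrt{2 J} - 12\right) + 2\right) = -5 + \left(\left(-3 + \sqrt{2} \sqrt{J} - 12\right) + 2\right) = -5 + \left(\left(-15 + \sqrt{2} \sqrt{J}\right) + 2\right) = -5 + \left(-13 + \sqrt{2} \sqrt{J}\right) = -18 + \sqrt{2} \sqrt{J}$)
$\left(\left(36 + Y{\left(9 \right)}\right) - 130\right)^{2} = \left(\left(36 - \left(18 - \sqrt{2} \sqrt{9}\right)\right) - 130\right)^{2} = \left(\left(36 - \left(18 - \sqrt{2} \cdot 3\right)\right) - 130\right)^{2} = \left(\left(36 - \left(18 - 3 \sqrt{2}\right)\right) - 130\right)^{2} = \left(\left(18 + 3 \sqrt{2}\right) - 130\right)^{2} = \left(-112 + 3 \sqrt{2}\right)^{2}$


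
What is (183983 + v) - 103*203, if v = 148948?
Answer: 312022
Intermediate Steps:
(183983 + v) - 103*203 = (183983 + 148948) - 103*203 = 332931 - 20909 = 312022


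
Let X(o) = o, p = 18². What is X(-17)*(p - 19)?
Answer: -5185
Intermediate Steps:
p = 324
X(-17)*(p - 19) = -17*(324 - 19) = -17*305 = -5185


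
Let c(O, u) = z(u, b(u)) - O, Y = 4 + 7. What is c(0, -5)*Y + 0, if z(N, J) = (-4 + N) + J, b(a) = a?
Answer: -154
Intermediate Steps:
Y = 11
z(N, J) = -4 + J + N
c(O, u) = -4 - O + 2*u (c(O, u) = (-4 + u + u) - O = (-4 + 2*u) - O = -4 - O + 2*u)
c(0, -5)*Y + 0 = (-4 - 1*0 + 2*(-5))*11 + 0 = (-4 + 0 - 10)*11 + 0 = -14*11 + 0 = -154 + 0 = -154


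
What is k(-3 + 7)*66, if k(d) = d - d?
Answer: 0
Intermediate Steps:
k(d) = 0
k(-3 + 7)*66 = 0*66 = 0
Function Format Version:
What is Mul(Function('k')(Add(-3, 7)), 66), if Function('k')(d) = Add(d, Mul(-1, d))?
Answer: 0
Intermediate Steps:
Function('k')(d) = 0
Mul(Function('k')(Add(-3, 7)), 66) = Mul(0, 66) = 0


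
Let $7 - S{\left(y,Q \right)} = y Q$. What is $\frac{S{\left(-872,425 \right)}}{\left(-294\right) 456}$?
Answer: $- \frac{370607}{134064} \approx -2.7644$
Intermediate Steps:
$S{\left(y,Q \right)} = 7 - Q y$ ($S{\left(y,Q \right)} = 7 - y Q = 7 - Q y$)
$\frac{S{\left(-872,425 \right)}}{\left(-294\right) 456} = \frac{7 - 425 \left(-872\right)}{\left(-294\right) 456} = \frac{7 + 370600}{-134064} = 370607 \left(- \frac{1}{134064}\right) = - \frac{370607}{134064}$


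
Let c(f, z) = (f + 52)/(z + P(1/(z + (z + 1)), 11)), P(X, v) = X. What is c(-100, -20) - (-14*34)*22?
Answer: 8180504/781 ≈ 10474.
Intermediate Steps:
c(f, z) = (52 + f)/(z + 1/(1 + 2*z)) (c(f, z) = (f + 52)/(z + 1/(z + (z + 1))) = (52 + f)/(z + 1/(z + (1 + z))) = (52 + f)/(z + 1/(1 + 2*z)))
c(-100, -20) - (-14*34)*22 = (1 + 2*(-20))*(52 - 100)/(1 - 20*(1 + 2*(-20))) - (-14*34)*22 = (1 - 40)*(-48)/(1 - 20*(1 - 40)) - (-476)*22 = -39*(-48)/(1 - 20*(-39)) - 1*(-10472) = -39*(-48)/(1 + 780) + 10472 = -39*(-48)/781 + 10472 = (1/781)*(-39)*(-48) + 10472 = 1872/781 + 10472 = 8180504/781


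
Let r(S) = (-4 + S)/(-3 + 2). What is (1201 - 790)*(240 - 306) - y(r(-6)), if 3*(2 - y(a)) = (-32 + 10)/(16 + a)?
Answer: -1058003/39 ≈ -27128.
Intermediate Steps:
r(S) = 4 - S (r(S) = (-4 + S)/(-1) = (-4 + S)*(-1) = 4 - S)
y(a) = 2 + 22/(3*(16 + a)) (y(a) = 2 - (-32 + 10)/(3*(16 + a)) = 2 - (-22)/(3*(16 + a)) = 2 + 22/(3*(16 + a)))
(1201 - 790)*(240 - 306) - y(r(-6)) = (1201 - 790)*(240 - 306) - 2*(59 + 3*(4 - 1*(-6)))/(3*(16 + (4 - 1*(-6)))) = 411*(-66) - 2*(59 + 3*(4 + 6))/(3*(16 + (4 + 6))) = -27126 - 2*(59 + 3*10)/(3*(16 + 10)) = -27126 - 2*(59 + 30)/(3*26) = -27126 - 2*89/(3*26) = -27126 - 1*89/39 = -27126 - 89/39 = -1058003/39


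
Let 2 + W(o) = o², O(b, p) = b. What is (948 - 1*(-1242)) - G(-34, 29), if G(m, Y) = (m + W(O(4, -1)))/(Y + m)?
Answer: 2186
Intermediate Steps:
W(o) = -2 + o²
G(m, Y) = (14 + m)/(Y + m) (G(m, Y) = (m + (-2 + 4²))/(Y + m) = (m + (-2 + 16))/(Y + m) = (m + 14)/(Y + m) = (14 + m)/(Y + m))
(948 - 1*(-1242)) - G(-34, 29) = (948 - 1*(-1242)) - (14 - 34)/(29 - 34) = (948 + 1242) - (-20)/(-5) = 2190 - (-1)*(-20)/5 = 2190 - 1*4 = 2190 - 4 = 2186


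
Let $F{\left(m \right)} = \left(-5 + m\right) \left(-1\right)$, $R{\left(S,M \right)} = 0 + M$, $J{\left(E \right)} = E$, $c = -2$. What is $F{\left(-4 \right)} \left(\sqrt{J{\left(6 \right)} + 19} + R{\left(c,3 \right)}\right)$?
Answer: $72$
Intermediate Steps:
$R{\left(S,M \right)} = M$
$F{\left(m \right)} = 5 - m$
$F{\left(-4 \right)} \left(\sqrt{J{\left(6 \right)} + 19} + R{\left(c,3 \right)}\right) = \left(5 - -4\right) \left(\sqrt{6 + 19} + 3\right) = \left(5 + 4\right) \left(\sqrt{25} + 3\right) = 9 \left(5 + 3\right) = 9 \cdot 8 = 72$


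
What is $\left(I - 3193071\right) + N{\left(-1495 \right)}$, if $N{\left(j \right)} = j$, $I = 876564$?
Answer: $-2318002$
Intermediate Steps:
$\left(I - 3193071\right) + N{\left(-1495 \right)} = \left(876564 - 3193071\right) - 1495 = -2316507 - 1495 = -2318002$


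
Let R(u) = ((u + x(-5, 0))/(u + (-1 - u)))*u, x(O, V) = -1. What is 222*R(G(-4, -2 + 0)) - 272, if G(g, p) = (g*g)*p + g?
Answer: -295976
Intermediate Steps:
G(g, p) = g + p*g² (G(g, p) = g²*p + g = p*g² + g = g + p*g²)
R(u) = u*(1 - u) (R(u) = ((u - 1)/(u + (-1 - u)))*u = ((-1 + u)/(-1))*u = ((-1 + u)*(-1))*u = (1 - u)*u = u*(1 - u))
222*R(G(-4, -2 + 0)) - 272 = 222*((-4*(1 - 4*(-2 + 0)))*(1 - (-4)*(1 - 4*(-2 + 0)))) - 272 = 222*((-4*(1 - 4*(-2)))*(1 - (-4)*(1 - 4*(-2)))) - 272 = 222*((-4*(1 + 8))*(1 - (-4)*(1 + 8))) - 272 = 222*((-4*9)*(1 - (-4)*9)) - 272 = 222*(-36*(1 - 1*(-36))) - 272 = 222*(-36*(1 + 36)) - 272 = 222*(-36*37) - 272 = 222*(-1332) - 272 = -295704 - 272 = -295976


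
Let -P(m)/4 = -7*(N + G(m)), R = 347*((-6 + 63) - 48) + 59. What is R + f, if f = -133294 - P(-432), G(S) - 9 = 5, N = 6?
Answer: -130672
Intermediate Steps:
G(S) = 14 (G(S) = 9 + 5 = 14)
R = 3182 (R = 347*(57 - 48) + 59 = 347*9 + 59 = 3123 + 59 = 3182)
P(m) = 560 (P(m) = -(-28)*(6 + 14) = -(-28)*20 = -4*(-140) = 560)
f = -133854 (f = -133294 - 1*560 = -133294 - 560 = -133854)
R + f = 3182 - 133854 = -130672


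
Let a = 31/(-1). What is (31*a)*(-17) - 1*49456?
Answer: -33119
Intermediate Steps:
a = -31 (a = 31*(-1) = -31)
(31*a)*(-17) - 1*49456 = (31*(-31))*(-17) - 1*49456 = -961*(-17) - 49456 = 16337 - 49456 = -33119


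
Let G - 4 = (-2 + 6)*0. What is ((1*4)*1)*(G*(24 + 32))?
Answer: 896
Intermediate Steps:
G = 4 (G = 4 + (-2 + 6)*0 = 4 + 4*0 = 4 + 0 = 4)
((1*4)*1)*(G*(24 + 32)) = ((1*4)*1)*(4*(24 + 32)) = (4*1)*(4*56) = 4*224 = 896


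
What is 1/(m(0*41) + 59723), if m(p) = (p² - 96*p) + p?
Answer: 1/59723 ≈ 1.6744e-5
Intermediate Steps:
m(p) = p² - 95*p
1/(m(0*41) + 59723) = 1/((0*41)*(-95 + 0*41) + 59723) = 1/(0*(-95 + 0) + 59723) = 1/(0*(-95) + 59723) = 1/(0 + 59723) = 1/59723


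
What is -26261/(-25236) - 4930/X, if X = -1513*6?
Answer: 3556969/2246004 ≈ 1.5837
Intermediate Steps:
X = -9078
-26261/(-25236) - 4930/X = -26261/(-25236) - 4930/(-9078) = -26261*(-1/25236) - 4930*(-1/9078) = 26261/25236 + 145/267 = 3556969/2246004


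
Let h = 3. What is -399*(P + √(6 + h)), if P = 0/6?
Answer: -1197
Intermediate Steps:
P = 0 (P = 0*(⅙) = 0)
-399*(P + √(6 + h)) = -399*(0 + √(6 + 3)) = -399*(0 + √9) = -399*(0 + 3) = -399*3 = -1197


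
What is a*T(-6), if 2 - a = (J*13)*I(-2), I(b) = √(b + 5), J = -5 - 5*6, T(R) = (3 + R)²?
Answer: 18 + 4095*√3 ≈ 7110.8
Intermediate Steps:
J = -35 (J = -5 - 30 = -35)
I(b) = √(5 + b)
a = 2 + 455*√3 (a = 2 - (-35*13)*√(5 - 2) = 2 - (-455)*√3 = 2 + 455*√3 ≈ 790.08)
a*T(-6) = (2 + 455*√3)*(3 - 6)² = (2 + 455*√3)*(-3)² = (2 + 455*√3)*9 = 18 + 4095*√3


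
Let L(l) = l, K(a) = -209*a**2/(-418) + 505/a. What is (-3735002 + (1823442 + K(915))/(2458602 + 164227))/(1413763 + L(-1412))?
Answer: -3585434570608679/1355793988918314 ≈ -2.6445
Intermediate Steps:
K(a) = a**2/2 + 505/a (K(a) = -209*a**2*(-1/418) + 505/a = a**2/2 + 505/a)
(-3735002 + (1823442 + K(915))/(2458602 + 164227))/(1413763 + L(-1412)) = (-3735002 + (1823442 + (1/2)*(1010 + 915**3)/915)/(2458602 + 164227))/(1413763 - 1412) = (-3735002 + (1823442 + (1/2)*(1/915)*(1010 + 766060875))/2622829)/1412351 = (-3735002 + (1823442 + (1/2)*(1/915)*766061885)*(1/2622829))*(1/1412351) = (-3735002 + (1823442 + 153212377/366)*(1/2622829))*(1/1412351) = (-3735002 + (820592149/366)*(1/2622829))*(1/1412351) = (-3735002 + 820592149/959955414)*(1/1412351) = -3585434570608679/959955414*1/1412351 = -3585434570608679/1355793988918314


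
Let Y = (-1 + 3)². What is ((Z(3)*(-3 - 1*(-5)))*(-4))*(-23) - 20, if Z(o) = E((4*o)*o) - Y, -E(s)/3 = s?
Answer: -20628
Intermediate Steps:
E(s) = -3*s
Y = 4 (Y = 2² = 4)
Z(o) = -4 - 12*o² (Z(o) = -3*4*o*o - 1*4 = -12*o² - 4 = -4 - 12*o²)
((Z(3)*(-3 - 1*(-5)))*(-4))*(-23) - 20 = (((-4 - 12*3²)*(-3 - 1*(-5)))*(-4))*(-23) - 20 = (((-4 - 12*9)*(-3 + 5))*(-4))*(-23) - 20 = (((-4 - 108)*2)*(-4))*(-23) - 20 = (-112*2*(-4))*(-23) - 20 = -224*(-4)*(-23) - 20 = 896*(-23) - 20 = -20608 - 20 = -20628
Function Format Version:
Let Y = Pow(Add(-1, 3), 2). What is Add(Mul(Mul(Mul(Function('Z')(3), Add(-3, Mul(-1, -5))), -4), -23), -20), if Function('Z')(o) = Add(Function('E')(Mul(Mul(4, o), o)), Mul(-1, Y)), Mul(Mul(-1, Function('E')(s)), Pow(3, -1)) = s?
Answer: -20628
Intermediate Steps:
Function('E')(s) = Mul(-3, s)
Y = 4 (Y = Pow(2, 2) = 4)
Function('Z')(o) = Add(-4, Mul(-12, Pow(o, 2))) (Function('Z')(o) = Add(Mul(-3, Mul(Mul(4, o), o)), Mul(-1, 4)) = Add(Mul(-3, Mul(4, Pow(o, 2))), -4) = Add(Mul(-12, Pow(o, 2)), -4) = Add(-4, Mul(-12, Pow(o, 2))))
Add(Mul(Mul(Mul(Function('Z')(3), Add(-3, Mul(-1, -5))), -4), -23), -20) = Add(Mul(Mul(Mul(Add(-4, Mul(-12, Pow(3, 2))), Add(-3, Mul(-1, -5))), -4), -23), -20) = Add(Mul(Mul(Mul(Add(-4, Mul(-12, 9)), Add(-3, 5)), -4), -23), -20) = Add(Mul(Mul(Mul(Add(-4, -108), 2), -4), -23), -20) = Add(Mul(Mul(Mul(-112, 2), -4), -23), -20) = Add(Mul(Mul(-224, -4), -23), -20) = Add(Mul(896, -23), -20) = Add(-20608, -20) = -20628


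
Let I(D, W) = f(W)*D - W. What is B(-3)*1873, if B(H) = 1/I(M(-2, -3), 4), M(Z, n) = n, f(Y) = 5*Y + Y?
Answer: -1873/76 ≈ -24.645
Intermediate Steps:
f(Y) = 6*Y
I(D, W) = -W + 6*D*W (I(D, W) = (6*W)*D - W = 6*D*W - W = -W + 6*D*W)
B(H) = -1/76 (B(H) = 1/(4*(-1 + 6*(-3))) = 1/(4*(-1 - 18)) = 1/(4*(-19)) = 1/(-76) = -1/76)
B(-3)*1873 = -1/76*1873 = -1873/76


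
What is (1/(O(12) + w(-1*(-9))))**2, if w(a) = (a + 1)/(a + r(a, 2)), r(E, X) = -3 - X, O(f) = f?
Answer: 4/841 ≈ 0.0047562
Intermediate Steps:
w(a) = (1 + a)/(-5 + a) (w(a) = (a + 1)/(a + (-3 - 1*2)) = (1 + a)/(a + (-3 - 2)) = (1 + a)/(a - 5) = (1 + a)/(-5 + a))
(1/(O(12) + w(-1*(-9))))**2 = (1/(12 + (1 - 1*(-9))/(-5 - 1*(-9))))**2 = (1/(12 + (1 + 9)/(-5 + 9)))**2 = (1/(12 + 10/4))**2 = (1/(12 + (1/4)*10))**2 = (1/(12 + 5/2))**2 = (1/(29/2))**2 = (2/29)**2 = 4/841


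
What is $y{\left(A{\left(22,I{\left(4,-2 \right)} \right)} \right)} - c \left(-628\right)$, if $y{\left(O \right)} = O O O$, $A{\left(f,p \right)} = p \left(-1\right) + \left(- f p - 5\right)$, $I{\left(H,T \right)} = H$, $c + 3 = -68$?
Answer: $-957261$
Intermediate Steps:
$c = -71$ ($c = -3 - 68 = -71$)
$A{\left(f,p \right)} = -5 - p - f p$ ($A{\left(f,p \right)} = - p - \left(5 + f p\right) = -5 - p - f p$)
$y{\left(O \right)} = O^{3}$ ($y{\left(O \right)} = O^{2} O = O^{3}$)
$y{\left(A{\left(22,I{\left(4,-2 \right)} \right)} \right)} - c \left(-628\right) = \left(-5 - 4 - 22 \cdot 4\right)^{3} - \left(-71\right) \left(-628\right) = \left(-5 - 4 - 88\right)^{3} - 44588 = \left(-97\right)^{3} - 44588 = -912673 - 44588 = -957261$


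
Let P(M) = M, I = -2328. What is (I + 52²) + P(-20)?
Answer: 356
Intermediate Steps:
(I + 52²) + P(-20) = (-2328 + 52²) - 20 = (-2328 + 2704) - 20 = 376 - 20 = 356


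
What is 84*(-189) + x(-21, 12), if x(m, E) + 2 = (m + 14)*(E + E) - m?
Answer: -16025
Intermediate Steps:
x(m, E) = -2 - m + 2*E*(14 + m) (x(m, E) = -2 + ((m + 14)*(E + E) - m) = -2 + ((14 + m)*(2*E) - m) = -2 + (2*E*(14 + m) - m) = -2 + (-m + 2*E*(14 + m)) = -2 - m + 2*E*(14 + m))
84*(-189) + x(-21, 12) = 84*(-189) + (-2 - 1*(-21) + 28*12 + 2*12*(-21)) = -15876 + (-2 + 21 + 336 - 504) = -15876 - 149 = -16025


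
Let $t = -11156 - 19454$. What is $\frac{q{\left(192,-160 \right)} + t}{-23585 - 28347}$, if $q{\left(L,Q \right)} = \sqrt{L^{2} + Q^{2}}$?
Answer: $\frac{15305}{25966} - \frac{8 \sqrt{61}}{12983} \approx 0.58461$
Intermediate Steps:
$t = -30610$ ($t = -11156 - 19454 = -30610$)
$\frac{q{\left(192,-160 \right)} + t}{-23585 - 28347} = \frac{\sqrt{192^{2} + \left(-160\right)^{2}} - 30610}{-23585 - 28347} = \frac{\sqrt{36864 + 25600} - 30610}{-51932} = \left(\sqrt{62464} - 30610\right) \left(- \frac{1}{51932}\right) = \left(32 \sqrt{61} - 30610\right) \left(- \frac{1}{51932}\right) = \left(-30610 + 32 \sqrt{61}\right) \left(- \frac{1}{51932}\right) = \frac{15305}{25966} - \frac{8 \sqrt{61}}{12983}$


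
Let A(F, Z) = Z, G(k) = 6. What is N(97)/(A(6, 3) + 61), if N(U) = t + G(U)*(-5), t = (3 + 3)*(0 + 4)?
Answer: -3/32 ≈ -0.093750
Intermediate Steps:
t = 24 (t = 6*4 = 24)
N(U) = -6 (N(U) = 24 + 6*(-5) = 24 - 30 = -6)
N(97)/(A(6, 3) + 61) = -6/(3 + 61) = -6/64 = -6*1/64 = -3/32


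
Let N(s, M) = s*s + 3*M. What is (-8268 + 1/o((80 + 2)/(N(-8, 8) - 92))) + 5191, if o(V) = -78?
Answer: -240007/78 ≈ -3077.0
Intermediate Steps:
N(s, M) = s² + 3*M
(-8268 + 1/o((80 + 2)/(N(-8, 8) - 92))) + 5191 = (-8268 + 1/(-78)) + 5191 = (-8268 - 1/78) + 5191 = -644905/78 + 5191 = -240007/78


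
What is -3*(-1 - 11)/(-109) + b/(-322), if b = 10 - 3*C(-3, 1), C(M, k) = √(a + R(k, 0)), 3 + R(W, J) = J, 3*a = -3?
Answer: -6341/17549 + 3*I/161 ≈ -0.36133 + 0.018634*I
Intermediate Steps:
a = -1 (a = (⅓)*(-3) = -1)
R(W, J) = -3 + J
C(M, k) = 2*I (C(M, k) = √(-1 + (-3 + 0)) = √(-1 - 3) = √(-4) = 2*I)
b = 10 - 6*I ≈ 10.0 - 6.0*I
-3*(-1 - 11)/(-109) + b/(-322) = -3*(-1 - 11)/(-109) + (10 - 6*I)/(-322) = -3*(-12)*(-1/109) + (10 - 6*I)*(-1/322) = 36*(-1/109) + (-5/161 + 3*I/161) = -36/109 + (-5/161 + 3*I/161) = -6341/17549 + 3*I/161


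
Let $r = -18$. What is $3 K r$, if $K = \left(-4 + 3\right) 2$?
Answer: $108$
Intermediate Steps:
$K = -2$ ($K = \left(-1\right) 2 = -2$)
$3 K r = 3 \left(-2\right) \left(-18\right) = \left(-6\right) \left(-18\right) = 108$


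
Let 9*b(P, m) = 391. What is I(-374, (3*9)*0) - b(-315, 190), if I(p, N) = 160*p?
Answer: -538951/9 ≈ -59883.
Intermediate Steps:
b(P, m) = 391/9 (b(P, m) = (⅑)*391 = 391/9)
I(-374, (3*9)*0) - b(-315, 190) = 160*(-374) - 1*391/9 = -59840 - 391/9 = -538951/9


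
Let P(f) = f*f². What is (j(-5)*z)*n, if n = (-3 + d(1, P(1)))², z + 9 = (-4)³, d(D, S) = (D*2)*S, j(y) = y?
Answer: 365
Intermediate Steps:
P(f) = f³
d(D, S) = 2*D*S (d(D, S) = (2*D)*S = 2*D*S)
z = -73 (z = -9 + (-4)³ = -9 - 64 = -73)
n = 1 (n = (-3 + 2*1*1³)² = (-3 + 2*1*1)² = (-3 + 2)² = (-1)² = 1)
(j(-5)*z)*n = -5*(-73)*1 = 365*1 = 365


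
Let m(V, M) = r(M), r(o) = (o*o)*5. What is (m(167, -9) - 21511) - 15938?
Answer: -37044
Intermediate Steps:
r(o) = 5*o**2 (r(o) = o**2*5 = 5*o**2)
m(V, M) = 5*M**2
(m(167, -9) - 21511) - 15938 = (5*(-9)**2 - 21511) - 15938 = (5*81 - 21511) - 15938 = (405 - 21511) - 15938 = -21106 - 15938 = -37044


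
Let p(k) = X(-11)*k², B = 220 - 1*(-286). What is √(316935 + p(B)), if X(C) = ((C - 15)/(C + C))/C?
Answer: √289427 ≈ 537.98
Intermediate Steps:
X(C) = (-15 + C)/(2*C²) (X(C) = ((-15 + C)/((2*C)))/C = ((-15 + C)*(1/(2*C)))/C = ((-15 + C)/(2*C))/C = (-15 + C)/(2*C²))
B = 506 (B = 220 + 286 = 506)
p(k) = -13*k²/121 (p(k) = ((½)*(-15 - 11)/(-11)²)*k² = ((½)*(1/121)*(-26))*k² = -13*k²/121)
√(316935 + p(B)) = √(316935 - 13/121*506²) = √(316935 - 13/121*256036) = √(316935 - 27508) = √289427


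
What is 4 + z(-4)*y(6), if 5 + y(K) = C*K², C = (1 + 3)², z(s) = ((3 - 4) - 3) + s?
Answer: -4564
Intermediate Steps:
z(s) = -4 + s (z(s) = (-1 - 3) + s = -4 + s)
C = 16 (C = 4² = 16)
y(K) = -5 + 16*K²
4 + z(-4)*y(6) = 4 + (-4 - 4)*(-5 + 16*6²) = 4 - 8*(-5 + 16*36) = 4 - 8*(-5 + 576) = 4 - 8*571 = 4 - 4568 = -4564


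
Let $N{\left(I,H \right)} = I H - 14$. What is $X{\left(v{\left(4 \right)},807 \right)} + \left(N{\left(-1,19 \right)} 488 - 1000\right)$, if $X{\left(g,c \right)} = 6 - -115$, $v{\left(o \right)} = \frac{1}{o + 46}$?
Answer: $-16983$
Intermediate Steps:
$N{\left(I,H \right)} = -14 + H I$ ($N{\left(I,H \right)} = H I - 14 = -14 + H I$)
$v{\left(o \right)} = \frac{1}{46 + o}$
$X{\left(g,c \right)} = 121$ ($X{\left(g,c \right)} = 6 + 115 = 121$)
$X{\left(v{\left(4 \right)},807 \right)} + \left(N{\left(-1,19 \right)} 488 - 1000\right) = 121 + \left(\left(-14 + 19 \left(-1\right)\right) 488 - 1000\right) = 121 + \left(\left(-14 - 19\right) 488 - 1000\right) = 121 - 17104 = -16983$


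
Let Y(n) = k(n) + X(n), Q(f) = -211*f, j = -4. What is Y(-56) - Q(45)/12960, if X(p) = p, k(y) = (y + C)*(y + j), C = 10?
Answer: 778963/288 ≈ 2704.7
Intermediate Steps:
k(y) = (-4 + y)*(10 + y) (k(y) = (y + 10)*(y - 4) = (10 + y)*(-4 + y) = (-4 + y)*(10 + y))
Y(n) = -40 + n² + 7*n (Y(n) = (-40 + n² + 6*n) + n = -40 + n² + 7*n)
Y(-56) - Q(45)/12960 = (-40 + (-56)² + 7*(-56)) - (-211*45)/12960 = (-40 + 3136 - 392) - (-9495)/12960 = 2704 - 1*(-211/288) = 2704 + 211/288 = 778963/288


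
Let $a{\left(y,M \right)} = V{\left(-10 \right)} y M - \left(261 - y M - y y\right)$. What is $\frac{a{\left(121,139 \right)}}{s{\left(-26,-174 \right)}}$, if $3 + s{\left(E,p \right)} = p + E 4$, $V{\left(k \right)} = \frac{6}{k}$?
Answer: $- \frac{105538}{1405} \approx -75.116$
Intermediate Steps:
$a{\left(y,M \right)} = -261 + y^{2} + \frac{2 M y}{5}$ ($a{\left(y,M \right)} = \frac{6}{-10} y M - \left(261 - y M - y y\right) = 6 \left(- \frac{1}{10}\right) y M - \left(261 - y^{2} - M y\right) = - \frac{3 y}{5} M + \left(-261 + y^{2} + M y\right) = - \frac{3 M y}{5} + \left(-261 + y^{2} + M y\right) = -261 + y^{2} + \frac{2 M y}{5}$)
$s{\left(E,p \right)} = -3 + p + 4 E$ ($s{\left(E,p \right)} = -3 + \left(p + E 4\right) = -3 + \left(p + 4 E\right) = -3 + p + 4 E$)
$\frac{a{\left(121,139 \right)}}{s{\left(-26,-174 \right)}} = \frac{-261 + 121^{2} + \frac{2}{5} \cdot 139 \cdot 121}{-3 - 174 + 4 \left(-26\right)} = \frac{-261 + 14641 + \frac{33638}{5}}{-3 - 174 - 104} = \frac{105538}{5 \left(-281\right)} = \frac{105538}{5} \left(- \frac{1}{281}\right) = - \frac{105538}{1405}$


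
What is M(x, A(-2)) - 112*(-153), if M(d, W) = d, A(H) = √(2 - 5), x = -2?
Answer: 17134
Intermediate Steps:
A(H) = I*√3 (A(H) = √(-3) = I*√3)
M(x, A(-2)) - 112*(-153) = -2 - 112*(-153) = -2 + 17136 = 17134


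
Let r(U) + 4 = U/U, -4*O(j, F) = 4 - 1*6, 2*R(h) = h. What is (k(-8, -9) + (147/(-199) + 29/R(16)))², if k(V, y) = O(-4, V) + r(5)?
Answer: 378225/2534464 ≈ 0.14923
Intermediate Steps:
R(h) = h/2
O(j, F) = ½ (O(j, F) = -(4 - 1*6)/4 = -(4 - 6)/4 = -¼*(-2) = ½)
r(U) = -3 (r(U) = -4 + U/U = -4 + 1 = -3)
k(V, y) = -5/2 (k(V, y) = ½ - 3 = -5/2)
(k(-8, -9) + (147/(-199) + 29/R(16)))² = (-5/2 + (147/(-199) + 29/(((½)*16))))² = (-5/2 + (147*(-1/199) + 29/8))² = (-5/2 + (-147/199 + 29*(⅛)))² = (-5/2 + (-147/199 + 29/8))² = (-5/2 + 4595/1592)² = (615/1592)² = 378225/2534464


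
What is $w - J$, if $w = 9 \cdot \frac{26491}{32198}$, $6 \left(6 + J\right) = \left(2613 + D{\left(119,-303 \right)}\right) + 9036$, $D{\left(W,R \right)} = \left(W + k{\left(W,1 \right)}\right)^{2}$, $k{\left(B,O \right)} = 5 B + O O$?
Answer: $- \frac{8416453705}{96594} \approx -87132.0$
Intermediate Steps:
$k{\left(B,O \right)} = O^{2} + 5 B$ ($k{\left(B,O \right)} = 5 B + O^{2} = O^{2} + 5 B$)
$D{\left(W,R \right)} = \left(1 + 6 W\right)^{2}$ ($D{\left(W,R \right)} = \left(W + \left(1^{2} + 5 W\right)\right)^{2} = \left(W + \left(1 + 5 W\right)\right)^{2} = \left(1 + 6 W\right)^{2}$)
$J = \frac{261419}{3}$ ($J = -6 + \frac{\left(2613 + \left(1 + 6 \cdot 119\right)^{2}\right) + 9036}{6} = -6 + \frac{\left(2613 + \left(1 + 714\right)^{2}\right) + 9036}{6} = -6 + \frac{\left(2613 + 715^{2}\right) + 9036}{6} = -6 + \frac{\left(2613 + 511225\right) + 9036}{6} = -6 + \frac{513838 + 9036}{6} = -6 + \frac{1}{6} \cdot 522874 = -6 + \frac{261437}{3} = \frac{261419}{3} \approx 87140.0$)
$w = \frac{238419}{32198}$ ($w = 9 \cdot 26491 \cdot \frac{1}{32198} = 9 \cdot \frac{26491}{32198} = \frac{238419}{32198} \approx 7.4048$)
$w - J = \frac{238419}{32198} - \frac{261419}{3} = - \frac{8416453705}{96594}$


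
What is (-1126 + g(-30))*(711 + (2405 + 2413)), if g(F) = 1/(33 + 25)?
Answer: -361082403/58 ≈ -6.2256e+6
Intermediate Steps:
g(F) = 1/58
(-1126 + g(-30))*(711 + (2405 + 2413)) = (-1126 + 1/58)*(711 + (2405 + 2413)) = -65307*(711 + 4818)/58 = -65307/58*5529 = -361082403/58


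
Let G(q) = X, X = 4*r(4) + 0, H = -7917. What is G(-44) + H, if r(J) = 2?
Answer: -7909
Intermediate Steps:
X = 8 (X = 4*2 + 0 = 8 + 0 = 8)
G(q) = 8
G(-44) + H = 8 - 7917 = -7909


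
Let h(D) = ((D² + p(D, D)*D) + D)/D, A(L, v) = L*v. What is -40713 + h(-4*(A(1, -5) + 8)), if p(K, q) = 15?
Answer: -40709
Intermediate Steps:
h(D) = (D² + 16*D)/D (h(D) = ((D² + 15*D) + D)/D = (D² + 16*D)/D)
-40713 + h(-4*(A(1, -5) + 8)) = -40713 + (16 - 4*(1*(-5) + 8)) = -40713 + (16 - 4*(-5 + 8)) = -40713 + (16 - 4*3) = -40713 + (16 - 12) = -40713 + 4 = -40709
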